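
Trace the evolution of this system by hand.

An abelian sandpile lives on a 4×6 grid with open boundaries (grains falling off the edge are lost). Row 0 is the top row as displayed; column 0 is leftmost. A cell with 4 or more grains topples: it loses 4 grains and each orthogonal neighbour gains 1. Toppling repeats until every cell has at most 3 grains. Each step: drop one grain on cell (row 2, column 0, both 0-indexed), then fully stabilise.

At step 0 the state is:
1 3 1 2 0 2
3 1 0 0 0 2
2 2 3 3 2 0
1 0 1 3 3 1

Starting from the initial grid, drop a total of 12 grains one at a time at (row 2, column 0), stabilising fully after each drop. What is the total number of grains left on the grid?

39

t=0: 1 3 1 2 0 2
3 1 0 0 0 2
2 2 3 3 2 0
1 0 1 3 3 1
t=1: 1 3 1 2 0 2
3 1 0 0 0 2
3 2 3 3 2 0
1 0 1 3 3 1
t=2: 2 3 1 2 0 2
0 2 0 0 0 2
1 3 3 3 2 0
2 0 1 3 3 1
t=3: 2 3 1 2 0 2
0 2 0 0 0 2
2 3 3 3 2 0
2 0 1 3 3 1
t=4: 2 3 1 2 0 2
0 2 0 0 0 2
3 3 3 3 2 0
2 0 1 3 3 1
t=5: 2 3 1 2 0 2
1 3 1 1 1 2
1 1 1 2 0 1
3 1 3 1 1 2
t=6: 2 3 1 2 0 2
1 3 1 1 1 2
2 1 1 2 0 1
3 1 3 1 1 2
t=7: 2 3 1 2 0 2
1 3 1 1 1 2
3 1 1 2 0 1
3 1 3 1 1 2
t=8: 2 3 1 2 0 2
2 3 1 1 1 2
1 2 1 2 0 1
0 2 3 1 1 2
t=9: 2 3 1 2 0 2
2 3 1 1 1 2
2 2 1 2 0 1
0 2 3 1 1 2
t=10: 2 3 1 2 0 2
2 3 1 1 1 2
3 2 1 2 0 1
0 2 3 1 1 2
t=11: 2 3 1 2 0 2
3 3 1 1 1 2
0 3 1 2 0 1
1 2 3 1 1 2
t=12: 2 3 1 2 0 2
3 3 1 1 1 2
1 3 1 2 0 1
1 2 3 1 1 2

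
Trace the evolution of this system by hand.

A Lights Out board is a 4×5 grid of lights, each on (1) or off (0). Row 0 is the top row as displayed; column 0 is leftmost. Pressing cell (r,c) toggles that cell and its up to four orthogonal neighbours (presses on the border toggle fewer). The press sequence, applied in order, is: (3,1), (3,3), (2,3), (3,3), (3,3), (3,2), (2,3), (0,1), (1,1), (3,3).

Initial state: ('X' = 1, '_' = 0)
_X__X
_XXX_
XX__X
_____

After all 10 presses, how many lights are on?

0) _X__X
_XXX_
XX__X
_____
1) _X__X
_XXX_
X___X
XXX__
2) _X__X
_XXX_
X__XX
XX_XX
3) _X__X
_XX__
X_X__
XX__X
4) _X__X
_XX__
X_XX_
XXXX_
5) _X__X
_XX__
X_X__
XX__X
6) _X__X
_XX__
X____
X_XXX
7) _X__X
_XXX_
X_XXX
X_X_X
8) X_X_X
__XX_
X_XXX
X_X_X
9) XXX_X
XX_X_
XXXXX
X_X_X
10) XXX_X
XX_X_
XXX_X
X__X_

13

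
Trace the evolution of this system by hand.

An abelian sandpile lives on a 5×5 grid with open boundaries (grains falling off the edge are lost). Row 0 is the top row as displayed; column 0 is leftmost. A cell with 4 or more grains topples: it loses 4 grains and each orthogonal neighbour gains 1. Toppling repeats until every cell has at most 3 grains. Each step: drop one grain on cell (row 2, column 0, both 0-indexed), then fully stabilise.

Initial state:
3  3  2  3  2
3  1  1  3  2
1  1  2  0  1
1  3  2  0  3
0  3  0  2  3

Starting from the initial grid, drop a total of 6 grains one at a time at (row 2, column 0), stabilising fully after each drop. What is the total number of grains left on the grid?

0) 3  3  2  3  2
3  1  1  3  2
1  1  2  0  1
1  3  2  0  3
0  3  0  2  3
1) 3  3  2  3  2
3  1  1  3  2
2  1  2  0  1
1  3  2  0  3
0  3  0  2  3
2) 3  3  2  3  2
3  1  1  3  2
3  1  2  0  1
1  3  2  0  3
0  3  0  2  3
3) 1  0  3  3  2
1  3  1  3  2
1  2  2  0  1
2  3  2  0  3
0  3  0  2  3
4) 1  0  3  3  2
1  3  1  3  2
2  2  2  0  1
2  3  2  0  3
0  3  0  2  3
5) 1  0  3  3  2
1  3  1  3  2
3  2  2  0  1
2  3  2  0  3
0  3  0  2  3
6) 1  0  3  3  2
2  3  1  3  2
0  3  2  0  1
3  3  2  0  3
0  3  0  2  3

45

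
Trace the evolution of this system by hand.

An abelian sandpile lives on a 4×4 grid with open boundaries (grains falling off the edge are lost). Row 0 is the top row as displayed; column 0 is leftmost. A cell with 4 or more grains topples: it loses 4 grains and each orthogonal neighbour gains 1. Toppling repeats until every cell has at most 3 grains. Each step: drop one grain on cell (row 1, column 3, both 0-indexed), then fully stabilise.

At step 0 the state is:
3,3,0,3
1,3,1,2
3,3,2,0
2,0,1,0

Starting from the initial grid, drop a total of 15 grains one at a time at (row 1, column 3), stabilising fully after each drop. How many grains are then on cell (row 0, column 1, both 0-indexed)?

3

k=0  3,3,0,3
1,3,1,2
3,3,2,0
2,0,1,0
k=1  3,3,0,3
1,3,1,3
3,3,2,0
2,0,1,0
k=2  3,3,1,0
1,3,2,1
3,3,2,1
2,0,1,0
k=3  3,3,1,0
1,3,2,2
3,3,2,1
2,0,1,0
k=4  3,3,1,0
1,3,2,3
3,3,2,1
2,0,1,0
k=5  3,3,1,1
1,3,3,0
3,3,2,2
2,0,1,0
k=6  3,3,1,1
1,3,3,1
3,3,2,2
2,0,1,0
k=7  3,3,1,1
1,3,3,2
3,3,2,2
2,0,1,0
k=8  3,3,1,1
1,3,3,3
3,3,2,2
2,0,1,0
k=9  1,1,3,2
0,3,2,2
1,2,1,0
3,1,2,1
k=10  1,1,3,2
0,3,2,3
1,2,1,0
3,1,2,1
k=11  1,1,3,3
0,3,3,0
1,2,1,1
3,1,2,1
k=12  1,1,3,3
0,3,3,1
1,2,1,1
3,1,2,1
k=13  1,1,3,3
0,3,3,2
1,2,1,1
3,1,2,1
k=14  1,1,3,3
0,3,3,3
1,2,1,1
3,1,2,1
k=15  1,3,1,1
1,0,2,2
1,3,2,2
3,1,2,1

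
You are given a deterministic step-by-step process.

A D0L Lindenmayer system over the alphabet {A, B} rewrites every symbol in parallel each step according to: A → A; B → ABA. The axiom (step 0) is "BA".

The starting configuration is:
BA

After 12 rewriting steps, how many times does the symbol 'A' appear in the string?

25

k=0  BA
k=1  ABAA
k=2  AABAAA
k=3  AAABAAAA
k=4  AAAABAAAAA
k=5  AAAAABAAAAAA
k=6  AAAAAABAAAAAAA
k=7  AAAAAAABAAAAAAAA
k=8  AAAAAAAABAAAAAAAAA
k=9  AAAAAAAAABAAAAAAAAAA
k=10  AAAAAAAAAABAAAAAAAAAAA
k=11  AAAAAAAAAAABAAAAAAAAAAAA
k=12  AAAAAAAAAAAABAAAAAAAAAAAAA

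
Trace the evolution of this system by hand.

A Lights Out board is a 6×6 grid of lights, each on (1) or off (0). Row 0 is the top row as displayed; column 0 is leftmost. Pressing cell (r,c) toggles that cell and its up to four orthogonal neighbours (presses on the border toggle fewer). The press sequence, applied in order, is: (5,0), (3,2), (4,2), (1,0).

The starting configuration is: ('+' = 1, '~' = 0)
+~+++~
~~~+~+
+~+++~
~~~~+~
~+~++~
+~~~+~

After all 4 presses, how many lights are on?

k=0  +~+++~
~~~+~+
+~+++~
~~~~+~
~+~++~
+~~~+~
k=1  +~+++~
~~~+~+
+~+++~
~~~~+~
++~++~
~+~~+~
k=2  +~+++~
~~~+~+
+~~++~
~++++~
+++++~
~+~~+~
k=3  +~+++~
~~~+~+
+~~++~
~+~++~
+~~~+~
~++~+~
k=4  ~~+++~
++~+~+
~~~++~
~+~++~
+~~~+~
~++~+~

17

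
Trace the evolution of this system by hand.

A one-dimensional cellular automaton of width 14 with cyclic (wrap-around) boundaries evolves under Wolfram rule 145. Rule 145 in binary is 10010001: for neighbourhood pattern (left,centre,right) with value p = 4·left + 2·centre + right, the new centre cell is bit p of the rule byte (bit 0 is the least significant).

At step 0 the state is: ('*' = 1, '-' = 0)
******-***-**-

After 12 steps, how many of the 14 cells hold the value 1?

t=0: ******-***-**-
t=1: -****---*-----
t=2: --**-**--*****
t=3: *------*--***-
t=4: -*****--*--*--
t=5: --***-*--*--**
t=6: *--*---*--*---
t=7: -*--**--*--**-
t=8: --*---*--*---*
t=9: *--**--*--**--
t=10: -*---*--*---*-
t=11: --**--*--**--*
t=12: *---*--*---*--

4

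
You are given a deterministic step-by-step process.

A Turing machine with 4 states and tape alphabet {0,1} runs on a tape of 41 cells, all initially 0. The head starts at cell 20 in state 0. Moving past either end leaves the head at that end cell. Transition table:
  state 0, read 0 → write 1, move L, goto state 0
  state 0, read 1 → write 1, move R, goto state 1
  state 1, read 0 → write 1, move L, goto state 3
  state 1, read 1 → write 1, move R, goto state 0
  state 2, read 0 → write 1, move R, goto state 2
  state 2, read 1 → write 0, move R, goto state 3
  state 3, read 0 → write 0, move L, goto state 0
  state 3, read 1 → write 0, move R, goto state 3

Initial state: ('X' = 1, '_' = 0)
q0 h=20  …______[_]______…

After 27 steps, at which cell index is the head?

step 0: q0 h=20  …______[_]______…
step 1: q0 h=19  …______[_]X_____…
step 2: q0 h=18  …______[_]XX____…
step 3: q0 h=17  …______[_]XXX___…
step 4: q0 h=16  …______[_]XXXX__…
step 5: q0 h=15  …______[_]XXXXX_…
step 6: q0 h=14  …______[_]XXXXXX…
step 7: q0 h=13  …______[_]XXXXXX…
step 8: q0 h=12  …______[_]XXXXXX…
step 9: q0 h=11  …______[_]XXXXXX…
step 10: q0 h=10  …______[_]XXXXXX…
step 11: q0 h= 9  …______[_]XXXXXX…
step 12: q0 h= 8  …______[_]XXXXXX…
step 13: q0 h= 7  …______[_]XXXXXX…
step 14: q0 h= 6  |______[_]XXXXXX…
step 15: q0 h= 5  |_____[_]XXXXXX…
step 16: q0 h= 4  |____[_]XXXXXX…
step 17: q0 h= 3  |___[_]XXXXXX…
step 18: q0 h= 2  |__[_]XXXXXX…
step 19: q0 h= 1  |_[_]XXXXXX…
step 20: q0 h= 0  |[_]XXXXXX…
step 21: q0 h= 0  |[X]XXXXXX…
step 22: q1 h= 1  |X[X]XXXXXX…
step 23: q0 h= 2  |XX[X]XXXXXX…
step 24: q1 h= 3  |XXX[X]XXXXXX…
step 25: q0 h= 4  |XXXX[X]XXXXXX…
step 26: q1 h= 5  |XXXXX[X]XXXXXX…
step 27: q0 h= 6  |XXXXXX[X]XXXXXX…

6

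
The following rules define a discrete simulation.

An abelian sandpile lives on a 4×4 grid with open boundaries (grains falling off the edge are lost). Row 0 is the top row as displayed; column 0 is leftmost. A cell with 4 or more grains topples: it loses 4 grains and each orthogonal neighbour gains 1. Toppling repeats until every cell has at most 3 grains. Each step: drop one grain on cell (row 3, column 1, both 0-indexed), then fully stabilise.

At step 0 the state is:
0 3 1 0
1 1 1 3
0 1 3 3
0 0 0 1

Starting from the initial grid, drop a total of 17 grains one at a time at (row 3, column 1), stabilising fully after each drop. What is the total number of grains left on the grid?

25

[0] 0 3 1 0
1 1 1 3
0 1 3 3
0 0 0 1
[1] 0 3 1 0
1 1 1 3
0 1 3 3
0 1 0 1
[2] 0 3 1 0
1 1 1 3
0 1 3 3
0 2 0 1
[3] 0 3 1 0
1 1 1 3
0 1 3 3
0 3 0 1
[4] 0 3 1 0
1 1 1 3
0 2 3 3
1 0 1 1
[5] 0 3 1 0
1 1 1 3
0 2 3 3
1 1 1 1
[6] 0 3 1 0
1 1 1 3
0 2 3 3
1 2 1 1
[7] 0 3 1 0
1 1 1 3
0 2 3 3
1 3 1 1
[8] 0 3 1 0
1 1 1 3
0 3 3 3
2 0 2 1
[9] 0 3 1 0
1 1 1 3
0 3 3 3
2 1 2 1
[10] 0 3 1 0
1 1 1 3
0 3 3 3
2 2 2 1
[11] 0 3 1 0
1 1 1 3
0 3 3 3
2 3 2 1
[12] 0 3 1 1
1 2 3 0
1 1 2 1
3 2 0 3
[13] 0 3 1 1
1 2 3 0
1 1 2 1
3 3 0 3
[14] 0 3 1 1
1 2 3 0
2 2 2 1
0 1 1 3
[15] 0 3 1 1
1 2 3 0
2 2 2 1
0 2 1 3
[16] 0 3 1 1
1 2 3 0
2 2 2 1
0 3 1 3
[17] 0 3 1 1
1 2 3 0
2 3 2 1
1 0 2 3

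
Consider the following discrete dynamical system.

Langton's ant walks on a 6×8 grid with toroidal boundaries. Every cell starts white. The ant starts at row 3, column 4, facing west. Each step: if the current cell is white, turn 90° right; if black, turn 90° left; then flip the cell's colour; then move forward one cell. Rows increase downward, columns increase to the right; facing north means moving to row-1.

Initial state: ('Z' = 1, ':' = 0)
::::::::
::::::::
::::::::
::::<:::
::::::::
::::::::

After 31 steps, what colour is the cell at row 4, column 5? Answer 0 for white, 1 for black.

gen 0: ::::::::
::::::::
::::::::
::::<:::
::::::::
::::::::
gen 1: ::::::::
::::::::
::::^:::
::::Z:::
::::::::
::::::::
gen 2: ::::::::
::::::::
::::Z>::
::::Z:::
::::::::
::::::::
gen 3: ::::::::
::::::::
::::ZZ::
::::Zv::
::::::::
::::::::
gen 4: ::::::::
::::::::
::::ZZ::
::::<Z::
::::::::
::::::::
gen 5: ::::::::
::::::::
::::ZZ::
:::::Z::
::::v:::
::::::::
gen 6: ::::::::
::::::::
::::ZZ::
:::::Z::
:::<Z:::
::::::::
gen 7: ::::::::
::::::::
::::ZZ::
:::^:Z::
:::ZZ:::
::::::::
gen 8: ::::::::
::::::::
::::ZZ::
:::Z>Z::
:::ZZ:::
::::::::
gen 9: ::::::::
::::::::
::::ZZ::
:::ZZZ::
:::Zv:::
::::::::
gen 10: ::::::::
::::::::
::::ZZ::
:::ZZZ::
:::Z:>::
::::::::
gen 11: ::::::::
::::::::
::::ZZ::
:::ZZZ::
:::Z:Z::
:::::v::
gen 12: ::::::::
::::::::
::::ZZ::
:::ZZZ::
:::Z:Z::
::::<Z::
gen 13: ::::::::
::::::::
::::ZZ::
:::ZZZ::
:::Z^Z::
::::ZZ::
gen 14: ::::::::
::::::::
::::ZZ::
:::ZZZ::
:::ZZ>::
::::ZZ::
gen 15: ::::::::
::::::::
::::ZZ::
:::ZZ^::
:::ZZ:::
::::ZZ::
gen 16: ::::::::
::::::::
::::ZZ::
:::Z<:::
:::ZZ:::
::::ZZ::
gen 17: ::::::::
::::::::
::::ZZ::
:::Z::::
:::Zv:::
::::ZZ::
gen 18: ::::::::
::::::::
::::ZZ::
:::Z::::
:::Z:>::
::::ZZ::
gen 19: ::::::::
::::::::
::::ZZ::
:::Z::::
:::Z:Z::
::::Zv::
gen 20: ::::::::
::::::::
::::ZZ::
:::Z::::
:::Z:Z::
::::Z:>:
gen 21: ::::::v:
::::::::
::::ZZ::
:::Z::::
:::Z:Z::
::::Z:Z:
gen 22: :::::<Z:
::::::::
::::ZZ::
:::Z::::
:::Z:Z::
::::Z:Z:
gen 23: :::::ZZ:
::::::::
::::ZZ::
:::Z::::
:::Z:Z::
::::Z^Z:
gen 24: :::::ZZ:
::::::::
::::ZZ::
:::Z::::
:::Z:Z::
::::ZZ>:
gen 25: :::::ZZ:
::::::::
::::ZZ::
:::Z::::
:::Z:Z^:
::::ZZ::
gen 26: :::::ZZ:
::::::::
::::ZZ::
:::Z::::
:::Z:ZZ>
::::ZZ::
gen 27: :::::ZZ:
::::::::
::::ZZ::
:::Z::::
:::Z:ZZZ
::::ZZ:v
gen 28: :::::ZZ:
::::::::
::::ZZ::
:::Z::::
:::Z:ZZZ
::::ZZ<Z
gen 29: :::::ZZ:
::::::::
::::ZZ::
:::Z::::
:::Z:Z^Z
::::ZZZZ
gen 30: :::::ZZ:
::::::::
::::ZZ::
:::Z::::
:::Z:<:Z
::::ZZZZ
gen 31: :::::ZZ:
::::::::
::::ZZ::
:::Z::::
:::Z:::Z
::::ZvZZ

0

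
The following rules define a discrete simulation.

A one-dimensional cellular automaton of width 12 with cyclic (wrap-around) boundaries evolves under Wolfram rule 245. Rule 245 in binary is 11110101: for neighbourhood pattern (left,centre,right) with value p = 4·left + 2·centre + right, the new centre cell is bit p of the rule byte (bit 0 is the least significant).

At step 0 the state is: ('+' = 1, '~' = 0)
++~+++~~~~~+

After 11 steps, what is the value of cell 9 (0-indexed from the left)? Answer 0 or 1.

gen 0: ++~+++~~~~~+
gen 1: +++~++++++~~
gen 2: ~+++~++++++~
gen 3: ~~+++~++++++
gen 4: +~~+++~+++++
gen 5: ++~~+++~++++
gen 6: +++~~+++~+++
gen 7: ++++~~+++~++
gen 8: +++++~~+++~+
gen 9: ++++++~~+++~
gen 10: ~++++++~~+++
gen 11: +~++++++~~++

0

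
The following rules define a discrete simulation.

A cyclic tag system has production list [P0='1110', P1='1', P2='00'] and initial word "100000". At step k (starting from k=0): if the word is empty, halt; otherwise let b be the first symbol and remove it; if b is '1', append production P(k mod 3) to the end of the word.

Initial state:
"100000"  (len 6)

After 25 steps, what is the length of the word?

k=0  "100000"  (len 6)
k=1  "000001110"  (len 9)
k=2  "00001110"  (len 8)
k=3  "0001110"  (len 7)
k=4  "001110"  (len 6)
k=5  "01110"  (len 5)
k=6  "1110"  (len 4)
k=7  "1101110"  (len 7)
k=8  "1011101"  (len 7)
k=9  "01110100"  (len 8)
k=10  "1110100"  (len 7)
k=11  "1101001"  (len 7)
k=12  "10100100"  (len 8)
k=13  "01001001110"  (len 11)
k=14  "1001001110"  (len 10)
k=15  "00100111000"  (len 11)
k=16  "0100111000"  (len 10)
k=17  "100111000"  (len 9)
k=18  "0011100000"  (len 10)
k=19  "011100000"  (len 9)
k=20  "11100000"  (len 8)
k=21  "110000000"  (len 9)
k=22  "100000001110"  (len 12)
k=23  "000000011101"  (len 12)
k=24  "00000011101"  (len 11)
k=25  "0000011101"  (len 10)

10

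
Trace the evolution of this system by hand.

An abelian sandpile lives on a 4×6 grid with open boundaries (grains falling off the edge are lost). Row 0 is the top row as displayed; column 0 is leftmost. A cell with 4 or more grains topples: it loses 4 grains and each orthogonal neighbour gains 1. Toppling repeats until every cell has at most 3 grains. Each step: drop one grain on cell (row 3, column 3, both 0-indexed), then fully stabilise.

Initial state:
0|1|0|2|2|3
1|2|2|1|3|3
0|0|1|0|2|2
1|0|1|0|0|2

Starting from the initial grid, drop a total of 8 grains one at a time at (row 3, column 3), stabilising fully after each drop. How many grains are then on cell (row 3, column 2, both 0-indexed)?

3

gen 0: 0|1|0|2|2|3
1|2|2|1|3|3
0|0|1|0|2|2
1|0|1|0|0|2
gen 1: 0|1|0|2|2|3
1|2|2|1|3|3
0|0|1|0|2|2
1|0|1|1|0|2
gen 2: 0|1|0|2|2|3
1|2|2|1|3|3
0|0|1|0|2|2
1|0|1|2|0|2
gen 3: 0|1|0|2|2|3
1|2|2|1|3|3
0|0|1|0|2|2
1|0|1|3|0|2
gen 4: 0|1|0|2|2|3
1|2|2|1|3|3
0|0|1|1|2|2
1|0|2|0|1|2
gen 5: 0|1|0|2|2|3
1|2|2|1|3|3
0|0|1|1|2|2
1|0|2|1|1|2
gen 6: 0|1|0|2|2|3
1|2|2|1|3|3
0|0|1|1|2|2
1|0|2|2|1|2
gen 7: 0|1|0|2|2|3
1|2|2|1|3|3
0|0|1|1|2|2
1|0|2|3|1|2
gen 8: 0|1|0|2|2|3
1|2|2|1|3|3
0|0|1|2|2|2
1|0|3|0|2|2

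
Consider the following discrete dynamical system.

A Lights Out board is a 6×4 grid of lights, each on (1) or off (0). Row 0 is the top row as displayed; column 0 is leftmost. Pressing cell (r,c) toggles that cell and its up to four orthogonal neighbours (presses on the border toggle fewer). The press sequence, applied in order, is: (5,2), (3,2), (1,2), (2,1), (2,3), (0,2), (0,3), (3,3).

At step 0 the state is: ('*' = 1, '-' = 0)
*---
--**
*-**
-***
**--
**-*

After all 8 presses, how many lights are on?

14

0) *---
--**
*-**
-***
**--
**-*
1) *---
--**
*-**
-***
***-
*-*-
2) *---
--**
*--*
----
**--
*-*-
3) *-*-
-*--
*-**
----
**--
*-*-
4) *-*-
----
-*-*
-*--
**--
*-*-
5) *-*-
---*
-**-
-*-*
**--
*-*-
6) **-*
--**
-**-
-*-*
**--
*-*-
7) ***-
--*-
-**-
-*-*
**--
*-*-
8) ***-
--*-
-***
-**-
**-*
*-*-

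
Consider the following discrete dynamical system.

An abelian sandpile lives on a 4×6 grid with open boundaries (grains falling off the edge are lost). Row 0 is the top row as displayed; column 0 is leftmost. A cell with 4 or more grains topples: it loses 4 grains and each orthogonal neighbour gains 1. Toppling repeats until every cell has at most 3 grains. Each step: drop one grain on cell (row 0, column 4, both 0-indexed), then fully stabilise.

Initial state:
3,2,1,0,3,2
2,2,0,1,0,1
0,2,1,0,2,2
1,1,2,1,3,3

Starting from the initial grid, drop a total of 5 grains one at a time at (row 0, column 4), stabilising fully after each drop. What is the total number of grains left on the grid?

36

k=0  3,2,1,0,3,2
2,2,0,1,0,1
0,2,1,0,2,2
1,1,2,1,3,3
k=1  3,2,1,1,0,3
2,2,0,1,1,1
0,2,1,0,2,2
1,1,2,1,3,3
k=2  3,2,1,1,1,3
2,2,0,1,1,1
0,2,1,0,2,2
1,1,2,1,3,3
k=3  3,2,1,1,2,3
2,2,0,1,1,1
0,2,1,0,2,2
1,1,2,1,3,3
k=4  3,2,1,1,3,3
2,2,0,1,1,1
0,2,1,0,2,2
1,1,2,1,3,3
k=5  3,2,1,2,1,0
2,2,0,1,2,2
0,2,1,0,2,2
1,1,2,1,3,3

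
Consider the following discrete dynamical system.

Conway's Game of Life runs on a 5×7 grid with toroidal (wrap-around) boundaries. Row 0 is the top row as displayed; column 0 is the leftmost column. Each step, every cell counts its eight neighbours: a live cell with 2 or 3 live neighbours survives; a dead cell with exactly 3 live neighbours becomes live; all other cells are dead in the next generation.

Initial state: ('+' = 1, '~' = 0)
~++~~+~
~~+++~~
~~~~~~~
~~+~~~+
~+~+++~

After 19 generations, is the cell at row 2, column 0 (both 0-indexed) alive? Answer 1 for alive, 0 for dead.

0

k=0  ~++~~+~
~~+++~~
~~~~~~~
~~+~~~+
~+~+++~
k=1  ~+~~~+~
~++++~~
~~+~~~~
~~++++~
++~++++
k=2  ~~~~~~~
~+~++~~
~~~~~+~
+~~~~~~
++~~~~~
k=3  +++~~~~
~~~~+~~
~~~~+~~
++~~~~+
++~~~~~
k=4  +~+~~~~
~+~+~~~
+~~~~+~
~+~~~~+
~~~~~~~
k=5  ~++~~~~
+++~~~+
+++~~~+
+~~~~~+
++~~~~~
k=6  ~~~~~~+
~~~+~~+
~~+~~+~
~~+~~~~
~~+~~~+
k=7  +~~~~++
~~~~~++
~~++~~~
~+++~~~
~~~~~~~
k=8  +~~~~+~
+~~~++~
~+~++~~
~+~+~~~
+++~~~+
k=9  ~~~~++~
++~+~+~
++~+~+~
~~~++~~
~~+~~~+
k=10  ++++++~
++~+~+~
++~+~+~
++~++++
~~~~~~~
k=11  +~~+~+~
~~~~~+~
~~~+~~~
~+~+~+~
~~~~~~~
k=12  ~~~~+~+
~~~~~~+
~~+~~~~
~~+~+~~
~~+~~~+
k=13  +~~~~~+
~~~~~+~
~~~+~~~
~++~~~~
~~~~~~~
k=14  ~~~~~~+
~~~~~~+
~~+~~~~
~~+~~~~
++~~~~~
k=15  ~~~~~~+
~~~~~~~
~~~~~~~
~~+~~~~
++~~~~~
k=16  +~~~~~~
~~~~~~~
~~~~~~~
~+~~~~~
++~~~~~
k=17  ++~~~~~
~~~~~~~
~~~~~~~
++~~~~~
++~~~~~
k=18  ++~~~~~
~~~~~~~
~~~~~~~
++~~~~~
~~+~~~+
k=19  ++~~~~~
~~~~~~~
~~~~~~~
++~~~~~
~~+~~~+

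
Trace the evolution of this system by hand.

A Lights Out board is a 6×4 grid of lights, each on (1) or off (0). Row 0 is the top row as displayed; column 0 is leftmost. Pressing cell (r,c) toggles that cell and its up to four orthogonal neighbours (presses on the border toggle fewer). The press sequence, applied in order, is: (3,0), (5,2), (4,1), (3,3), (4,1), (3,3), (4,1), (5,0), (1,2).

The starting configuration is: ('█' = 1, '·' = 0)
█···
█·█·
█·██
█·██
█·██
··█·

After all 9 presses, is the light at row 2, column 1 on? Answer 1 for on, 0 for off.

0

t=0: █···
█·█·
█·██
█·██
█·██
··█·
t=1: █···
█·█·
··██
·███
··██
··█·
t=2: █···
█·█·
··██
·███
···█
·█·█
t=3: █···
█·█·
··██
··██
████
···█
t=4: █···
█·█·
··█·
····
███·
···█
t=5: █···
█·█·
··█·
·█··
····
·█·█
t=6: █···
█·█·
··██
·███
···█
·█·█
t=7: █···
█·█·
··██
··██
████
···█
t=8: █···
█·█·
··██
··██
·███
██·█
t=9: █·█·
██·█
···█
··██
·███
██·█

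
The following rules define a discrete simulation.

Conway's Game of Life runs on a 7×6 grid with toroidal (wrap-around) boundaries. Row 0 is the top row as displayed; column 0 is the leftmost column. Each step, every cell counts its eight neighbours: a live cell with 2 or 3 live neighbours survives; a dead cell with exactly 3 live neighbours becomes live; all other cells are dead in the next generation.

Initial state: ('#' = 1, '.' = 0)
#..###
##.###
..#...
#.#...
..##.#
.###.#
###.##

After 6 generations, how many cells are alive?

6

step 0: #..###
##.###
..#...
#.#...
..##.#
.###.#
###.##
step 1: ......
.#....
..#.#.
..#...
.....#
......
......
step 2: ......
......
.###..
...#..
......
......
......
step 3: ......
..#...
..##..
...#..
......
......
......
step 4: ......
..##..
..##..
..##..
......
......
......
step 5: ......
..##..
.#..#.
..##..
......
......
......
step 6: ......
..##..
.#..#.
..##..
......
......
......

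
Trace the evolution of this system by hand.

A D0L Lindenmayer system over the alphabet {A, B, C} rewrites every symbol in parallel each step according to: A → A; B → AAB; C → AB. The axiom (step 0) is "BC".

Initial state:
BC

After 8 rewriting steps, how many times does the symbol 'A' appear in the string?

t=0: BC
t=1: AABAB
t=2: AAAABAAAB
t=3: AAAAAABAAAAAB
t=4: AAAAAAAABAAAAAAAB
t=5: AAAAAAAAAABAAAAAAAAAB
t=6: AAAAAAAAAAAABAAAAAAAAAAAB
t=7: AAAAAAAAAAAAAABAAAAAAAAAAAAAB
t=8: AAAAAAAAAAAAAAAABAAAAAAAAAAAAAAAB

31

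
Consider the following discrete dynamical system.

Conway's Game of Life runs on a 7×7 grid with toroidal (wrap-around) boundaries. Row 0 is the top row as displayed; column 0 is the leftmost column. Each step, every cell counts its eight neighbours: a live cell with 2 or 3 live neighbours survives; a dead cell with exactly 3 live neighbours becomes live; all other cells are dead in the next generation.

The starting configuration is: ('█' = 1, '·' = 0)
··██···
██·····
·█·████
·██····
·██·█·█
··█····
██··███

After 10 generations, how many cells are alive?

k=0  ··██···
██·····
·█·████
·██····
·██·█·█
··█····
██··███
k=1  ··████·
██···██
···████
······█
█······
··█·█··
██··███
k=2  ··██···
██·····
····█··
█···█·█
·······
···██··
██····█
k=3  ··█···█
·███···
·█···██
·····█·
···███·
█······
██··█··
k=4  ·······
·█·█·██
██··███
·······
····███
██·█·██
██····█
k=5  ·██··█·
·██····
·██·█··
·······
····█··
·██····
·██··█·
k=6  █··█···
█······
·███···
···█···
·······
·███···
█··█···
k=7  ██····█
█··█···
·███···
···█···
···█···
·███···
█··██··
k=8  ·████·█
···█··█
·█·██··
···██··
···██··
·█·····
···██·█
k=9  ······█
·█·····
·····█·
·····█·
··███··
··█··█·
·█··█··
k=10  █······
·······
·······
···█·█·
··████·
·██··█·
·····█·

11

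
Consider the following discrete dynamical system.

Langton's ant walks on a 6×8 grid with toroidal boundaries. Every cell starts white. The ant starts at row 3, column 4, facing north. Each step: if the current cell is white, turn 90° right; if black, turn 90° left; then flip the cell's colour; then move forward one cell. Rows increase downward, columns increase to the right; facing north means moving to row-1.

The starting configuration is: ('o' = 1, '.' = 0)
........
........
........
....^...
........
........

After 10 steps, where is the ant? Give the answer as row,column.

4,3

gen 0: ........
........
........
....^...
........
........
gen 1: ........
........
........
....o>..
........
........
gen 2: ........
........
........
....oo..
.....v..
........
gen 3: ........
........
........
....oo..
....<o..
........
gen 4: ........
........
........
....^o..
....oo..
........
gen 5: ........
........
........
...<.o..
....oo..
........
gen 6: ........
........
...^....
...o.o..
....oo..
........
gen 7: ........
........
...o>...
...o.o..
....oo..
........
gen 8: ........
........
...oo...
...ovo..
....oo..
........
gen 9: ........
........
...oo...
...<oo..
....oo..
........
gen 10: ........
........
...oo...
....oo..
...voo..
........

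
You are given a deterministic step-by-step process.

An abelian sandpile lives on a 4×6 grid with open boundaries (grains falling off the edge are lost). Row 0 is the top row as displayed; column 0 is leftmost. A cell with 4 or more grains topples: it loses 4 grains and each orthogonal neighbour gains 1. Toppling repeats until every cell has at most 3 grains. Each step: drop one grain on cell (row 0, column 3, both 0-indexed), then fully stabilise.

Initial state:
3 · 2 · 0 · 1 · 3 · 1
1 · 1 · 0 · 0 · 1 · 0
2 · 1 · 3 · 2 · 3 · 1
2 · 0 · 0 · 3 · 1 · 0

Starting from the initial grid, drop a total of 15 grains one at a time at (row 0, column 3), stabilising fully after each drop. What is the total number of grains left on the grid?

[0] 3 · 2 · 0 · 1 · 3 · 1
1 · 1 · 0 · 0 · 1 · 0
2 · 1 · 3 · 2 · 3 · 1
2 · 0 · 0 · 3 · 1 · 0
[1] 3 · 2 · 0 · 2 · 3 · 1
1 · 1 · 0 · 0 · 1 · 0
2 · 1 · 3 · 2 · 3 · 1
2 · 0 · 0 · 3 · 1 · 0
[2] 3 · 2 · 0 · 3 · 3 · 1
1 · 1 · 0 · 0 · 1 · 0
2 · 1 · 3 · 2 · 3 · 1
2 · 0 · 0 · 3 · 1 · 0
[3] 3 · 2 · 1 · 1 · 0 · 2
1 · 1 · 0 · 1 · 2 · 0
2 · 1 · 3 · 2 · 3 · 1
2 · 0 · 0 · 3 · 1 · 0
[4] 3 · 2 · 1 · 2 · 0 · 2
1 · 1 · 0 · 1 · 2 · 0
2 · 1 · 3 · 2 · 3 · 1
2 · 0 · 0 · 3 · 1 · 0
[5] 3 · 2 · 1 · 3 · 0 · 2
1 · 1 · 0 · 1 · 2 · 0
2 · 1 · 3 · 2 · 3 · 1
2 · 0 · 0 · 3 · 1 · 0
[6] 3 · 2 · 2 · 0 · 1 · 2
1 · 1 · 0 · 2 · 2 · 0
2 · 1 · 3 · 2 · 3 · 1
2 · 0 · 0 · 3 · 1 · 0
[7] 3 · 2 · 2 · 1 · 1 · 2
1 · 1 · 0 · 2 · 2 · 0
2 · 1 · 3 · 2 · 3 · 1
2 · 0 · 0 · 3 · 1 · 0
[8] 3 · 2 · 2 · 2 · 1 · 2
1 · 1 · 0 · 2 · 2 · 0
2 · 1 · 3 · 2 · 3 · 1
2 · 0 · 0 · 3 · 1 · 0
[9] 3 · 2 · 2 · 3 · 1 · 2
1 · 1 · 0 · 2 · 2 · 0
2 · 1 · 3 · 2 · 3 · 1
2 · 0 · 0 · 3 · 1 · 0
[10] 3 · 2 · 3 · 0 · 2 · 2
1 · 1 · 0 · 3 · 2 · 0
2 · 1 · 3 · 2 · 3 · 1
2 · 0 · 0 · 3 · 1 · 0
[11] 3 · 2 · 3 · 1 · 2 · 2
1 · 1 · 0 · 3 · 2 · 0
2 · 1 · 3 · 2 · 3 · 1
2 · 0 · 0 · 3 · 1 · 0
[12] 3 · 2 · 3 · 2 · 2 · 2
1 · 1 · 0 · 3 · 2 · 0
2 · 1 · 3 · 2 · 3 · 1
2 · 0 · 0 · 3 · 1 · 0
[13] 3 · 2 · 3 · 3 · 2 · 2
1 · 1 · 0 · 3 · 2 · 0
2 · 1 · 3 · 2 · 3 · 1
2 · 0 · 0 · 3 · 1 · 0
[14] 3 · 3 · 0 · 2 · 3 · 2
1 · 1 · 2 · 0 · 3 · 0
2 · 1 · 3 · 3 · 3 · 1
2 · 0 · 0 · 3 · 1 · 0
[15] 3 · 3 · 0 · 3 · 3 · 2
1 · 1 · 2 · 0 · 3 · 0
2 · 1 · 3 · 3 · 3 · 1
2 · 0 · 0 · 3 · 1 · 0

40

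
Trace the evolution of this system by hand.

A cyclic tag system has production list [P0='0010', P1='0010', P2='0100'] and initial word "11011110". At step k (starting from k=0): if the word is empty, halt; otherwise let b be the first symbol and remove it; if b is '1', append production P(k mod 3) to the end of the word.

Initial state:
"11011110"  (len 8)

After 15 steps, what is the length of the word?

k=0  "11011110"  (len 8)
k=1  "10111100010"  (len 11)
k=2  "01111000100010"  (len 14)
k=3  "1111000100010"  (len 13)
k=4  "1110001000100010"  (len 16)
k=5  "1100010001000100010"  (len 19)
k=6  "1000100010001000100100"  (len 22)
k=7  "0001000100010001001000010"  (len 25)
k=8  "001000100010001001000010"  (len 24)
k=9  "01000100010001001000010"  (len 23)
k=10  "1000100010001001000010"  (len 22)
k=11  "0001000100010010000100010"  (len 25)
k=12  "001000100010010000100010"  (len 24)
k=13  "01000100010010000100010"  (len 23)
k=14  "1000100010010000100010"  (len 22)
k=15  "0001000100100001000100100"  (len 25)

25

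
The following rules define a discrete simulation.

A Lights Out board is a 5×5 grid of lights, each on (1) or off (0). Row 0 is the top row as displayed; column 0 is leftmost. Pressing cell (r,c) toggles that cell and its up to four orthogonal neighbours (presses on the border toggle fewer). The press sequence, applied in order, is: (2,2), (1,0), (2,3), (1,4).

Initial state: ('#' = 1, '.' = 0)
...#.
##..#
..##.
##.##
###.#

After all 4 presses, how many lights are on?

16

[0] ...#.
##..#
..##.
##.##
###.#
[1] ...#.
###.#
.#...
#####
###.#
[2] #..#.
..#.#
##...
#####
###.#
[3] #..#.
..###
#####
###.#
###.#
[4] #..##
..#..
####.
###.#
###.#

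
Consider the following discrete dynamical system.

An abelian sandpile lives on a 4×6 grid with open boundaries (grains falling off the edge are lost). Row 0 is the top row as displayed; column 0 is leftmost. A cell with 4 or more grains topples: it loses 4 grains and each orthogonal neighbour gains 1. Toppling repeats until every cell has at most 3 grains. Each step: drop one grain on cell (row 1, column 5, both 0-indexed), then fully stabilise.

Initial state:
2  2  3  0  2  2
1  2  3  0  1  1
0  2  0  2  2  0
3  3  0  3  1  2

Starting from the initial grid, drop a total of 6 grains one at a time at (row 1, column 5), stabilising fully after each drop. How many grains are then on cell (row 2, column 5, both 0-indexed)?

1

t=0: 2  2  3  0  2  2
1  2  3  0  1  1
0  2  0  2  2  0
3  3  0  3  1  2
t=1: 2  2  3  0  2  2
1  2  3  0  1  2
0  2  0  2  2  0
3  3  0  3  1  2
t=2: 2  2  3  0  2  2
1  2  3  0  1  3
0  2  0  2  2  0
3  3  0  3  1  2
t=3: 2  2  3  0  2  3
1  2  3  0  2  0
0  2  0  2  2  1
3  3  0  3  1  2
t=4: 2  2  3  0  2  3
1  2  3  0  2  1
0  2  0  2  2  1
3  3  0  3  1  2
t=5: 2  2  3  0  2  3
1  2  3  0  2  2
0  2  0  2  2  1
3  3  0  3  1  2
t=6: 2  2  3  0  2  3
1  2  3  0  2  3
0  2  0  2  2  1
3  3  0  3  1  2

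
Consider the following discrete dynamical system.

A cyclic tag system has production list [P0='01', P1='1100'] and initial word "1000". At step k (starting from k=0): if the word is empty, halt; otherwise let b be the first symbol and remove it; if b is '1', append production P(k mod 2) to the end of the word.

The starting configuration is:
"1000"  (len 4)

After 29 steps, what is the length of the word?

19

0) "1000"  (len 4)
1) "00001"  (len 5)
2) "0001"  (len 4)
3) "001"  (len 3)
4) "01"  (len 2)
5) "1"  (len 1)
6) "1100"  (len 4)
7) "10001"  (len 5)
8) "00011100"  (len 8)
9) "0011100"  (len 7)
10) "011100"  (len 6)
11) "11100"  (len 5)
12) "11001100"  (len 8)
13) "100110001"  (len 9)
14) "001100011100"  (len 12)
15) "01100011100"  (len 11)
16) "1100011100"  (len 10)
17) "10001110001"  (len 11)
18) "00011100011100"  (len 14)
19) "0011100011100"  (len 13)
20) "011100011100"  (len 12)
21) "11100011100"  (len 11)
22) "11000111001100"  (len 14)
23) "100011100110001"  (len 15)
24) "000111001100011100"  (len 18)
25) "00111001100011100"  (len 17)
26) "0111001100011100"  (len 16)
27) "111001100011100"  (len 15)
28) "110011000111001100"  (len 18)
29) "1001100011100110001"  (len 19)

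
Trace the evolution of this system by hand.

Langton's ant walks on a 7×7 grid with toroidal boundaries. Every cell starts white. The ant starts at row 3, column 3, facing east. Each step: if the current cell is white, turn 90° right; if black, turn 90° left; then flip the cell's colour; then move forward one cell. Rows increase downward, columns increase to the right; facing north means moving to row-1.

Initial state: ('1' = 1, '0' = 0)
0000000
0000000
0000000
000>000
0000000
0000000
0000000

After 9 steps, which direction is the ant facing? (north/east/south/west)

k=0  0000000
0000000
0000000
000>000
0000000
0000000
0000000
k=1  0000000
0000000
0000000
0001000
000v000
0000000
0000000
k=2  0000000
0000000
0000000
0001000
00<1000
0000000
0000000
k=3  0000000
0000000
0000000
00^1000
0011000
0000000
0000000
k=4  0000000
0000000
0000000
001>000
0011000
0000000
0000000
k=5  0000000
0000000
000^000
0010000
0011000
0000000
0000000
k=6  0000000
0000000
0001>00
0010000
0011000
0000000
0000000
k=7  0000000
0000000
0001100
0010v00
0011000
0000000
0000000
k=8  0000000
0000000
0001100
001<100
0011000
0000000
0000000
k=9  0000000
0000000
000^100
0011100
0011000
0000000
0000000

north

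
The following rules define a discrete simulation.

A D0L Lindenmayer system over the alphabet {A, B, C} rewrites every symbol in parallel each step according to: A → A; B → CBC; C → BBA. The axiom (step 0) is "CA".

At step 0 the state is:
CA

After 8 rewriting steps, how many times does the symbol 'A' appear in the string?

442

gen 0: CA
gen 1: BBAA
gen 2: CBCCBCAA
gen 3: BBACBCBBABBACBCBBAAA
gen 4: CBCCBCABBACBCBBACBCCBCACBCCBCABBACBCBBACBCCBCAAA
gen 5: BBACBCBBABBACBCBBAACBCCBCABBACBCBBACBCCBCABBACBCBBABBACBCB…CBBABBACBCBBAACBCCBCABBACBCBBACBCCBCABBACBCBBABBACBCBBAAAA  (len 124)
gen 6: CBCCBCABBACBCBBACBCCBCACBCCBCABBACBCBBACBCCBCAABBACBCBBABB…BACBCBBAACBCCBCABBACBCBBACBCCBCACBCCBCABBACBCBBACBCCBCAAAA  (len 312)
gen 7: BBACBCBBABBACBCBBAACBCCBCABBACBCBBACBCCBCABBACBCBBABBACBCB…BBABBACBCBBAACBCCBCABBACBCBBACBCCBCABBACBCBBABBACBCBBAAAAA  (len 804)
gen 8: CBCCBCABBACBCBBACBCCBCACBCCBCABBACBCBBACBCCBCAABBACBCBBABB…ACBCBBAACBCCBCABBACBCBBACBCCBCACBCCBCABBACBCBBACBCCBCAAAAA  (len 2048)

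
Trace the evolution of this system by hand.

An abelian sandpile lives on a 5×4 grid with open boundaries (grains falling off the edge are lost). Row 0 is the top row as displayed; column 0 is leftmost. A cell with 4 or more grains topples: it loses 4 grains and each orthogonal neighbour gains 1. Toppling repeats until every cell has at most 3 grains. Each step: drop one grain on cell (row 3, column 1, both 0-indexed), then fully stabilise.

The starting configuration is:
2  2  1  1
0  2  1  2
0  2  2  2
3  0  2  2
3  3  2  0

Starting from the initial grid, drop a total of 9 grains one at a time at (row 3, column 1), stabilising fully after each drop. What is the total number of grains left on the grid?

35

k=0  2  2  1  1
0  2  1  2
0  2  2  2
3  0  2  2
3  3  2  0
k=1  2  2  1  1
0  2  1  2
0  2  2  2
3  1  2  2
3  3  2  0
k=2  2  2  1  1
0  2  1  2
0  2  2  2
3  2  2  2
3  3  2  0
k=3  2  2  1  1
0  2  1  2
0  2  2  2
3  3  2  2
3  3  2  0
k=4  2  2  1  1
0  2  1  2
1  3  2  2
1  2  3  2
1  1  3  0
k=5  2  2  1  1
0  2  1  2
1  3  2  2
1  3  3  2
1  1  3  0
k=6  2  2  1  1
0  3  2  2
2  1  0  3
2  2  2  3
1  3  0  1
k=7  2  2  1  1
0  3  2  2
2  1  0  3
2  3  2  3
1  3  0  1
k=8  2  2  1  1
0  3  2  2
2  2  0  3
3  1  3  3
2  0  1  1
k=9  2  2  1  1
0  3  2  2
2  2  0  3
3  2  3  3
2  0  1  1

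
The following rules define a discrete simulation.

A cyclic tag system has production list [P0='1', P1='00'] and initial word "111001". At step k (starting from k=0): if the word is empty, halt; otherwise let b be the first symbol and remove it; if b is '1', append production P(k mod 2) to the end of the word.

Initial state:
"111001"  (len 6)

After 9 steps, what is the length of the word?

4

t=0: "111001"  (len 6)
t=1: "110011"  (len 6)
t=2: "1001100"  (len 7)
t=3: "0011001"  (len 7)
t=4: "011001"  (len 6)
t=5: "11001"  (len 5)
t=6: "100100"  (len 6)
t=7: "001001"  (len 6)
t=8: "01001"  (len 5)
t=9: "1001"  (len 4)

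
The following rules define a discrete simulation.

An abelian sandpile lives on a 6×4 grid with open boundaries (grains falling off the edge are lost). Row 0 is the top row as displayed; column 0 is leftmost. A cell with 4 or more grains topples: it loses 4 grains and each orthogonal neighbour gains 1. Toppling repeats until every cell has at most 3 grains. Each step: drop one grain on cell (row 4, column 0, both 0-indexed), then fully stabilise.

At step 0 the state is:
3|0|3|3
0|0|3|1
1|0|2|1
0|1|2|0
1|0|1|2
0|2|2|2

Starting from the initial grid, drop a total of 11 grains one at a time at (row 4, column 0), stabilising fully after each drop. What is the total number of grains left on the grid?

0) 3|0|3|3
0|0|3|1
1|0|2|1
0|1|2|0
1|0|1|2
0|2|2|2
1) 3|0|3|3
0|0|3|1
1|0|2|1
0|1|2|0
2|0|1|2
0|2|2|2
2) 3|0|3|3
0|0|3|1
1|0|2|1
0|1|2|0
3|0|1|2
0|2|2|2
3) 3|0|3|3
0|0|3|1
1|0|2|1
1|1|2|0
0|1|1|2
1|2|2|2
4) 3|0|3|3
0|0|3|1
1|0|2|1
1|1|2|0
1|1|1|2
1|2|2|2
5) 3|0|3|3
0|0|3|1
1|0|2|1
1|1|2|0
2|1|1|2
1|2|2|2
6) 3|0|3|3
0|0|3|1
1|0|2|1
1|1|2|0
3|1|1|2
1|2|2|2
7) 3|0|3|3
0|0|3|1
1|0|2|1
2|1|2|0
0|2|1|2
2|2|2|2
8) 3|0|3|3
0|0|3|1
1|0|2|1
2|1|2|0
1|2|1|2
2|2|2|2
9) 3|0|3|3
0|0|3|1
1|0|2|1
2|1|2|0
2|2|1|2
2|2|2|2
10) 3|0|3|3
0|0|3|1
1|0|2|1
2|1|2|0
3|2|1|2
2|2|2|2
11) 3|0|3|3
0|0|3|1
1|0|2|1
3|1|2|0
0|3|1|2
3|2|2|2

38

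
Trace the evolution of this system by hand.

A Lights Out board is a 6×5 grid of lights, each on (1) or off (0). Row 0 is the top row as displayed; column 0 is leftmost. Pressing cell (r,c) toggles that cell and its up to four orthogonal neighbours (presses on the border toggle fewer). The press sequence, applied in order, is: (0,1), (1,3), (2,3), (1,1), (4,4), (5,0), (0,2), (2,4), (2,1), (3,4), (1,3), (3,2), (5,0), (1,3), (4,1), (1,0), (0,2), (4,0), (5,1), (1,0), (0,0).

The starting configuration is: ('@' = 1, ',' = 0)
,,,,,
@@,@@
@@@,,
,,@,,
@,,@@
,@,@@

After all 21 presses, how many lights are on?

k=0  ,,,,,
@@,@@
@@@,,
,,@,,
@,,@@
,@,@@
k=1  @@@,,
@,,@@
@@@,,
,,@,,
@,,@@
,@,@@
k=2  @@@@,
@,@,,
@@@@,
,,@,,
@,,@@
,@,@@
k=3  @@@@,
@,@@,
@@,,@
,,@@,
@,,@@
,@,@@
k=4  @,@@,
,@,@,
@,,,@
,,@@,
@,,@@
,@,@@
k=5  @,@@,
,@,@,
@,,,@
,,@@@
@,,,,
,@,@,
k=6  @,@@,
,@,@,
@,,,@
,,@@@
,,,,,
@,,@,
k=7  @@,,,
,@@@,
@,,,@
,,@@@
,,,,,
@,,@,
k=8  @@,,,
,@@@@
@,,@,
,,@@,
,,,,,
@,,@,
k=9  @@,,,
,,@@@
,@@@,
,@@@,
,,,,,
@,,@,
k=10  @@,,,
,,@@@
,@@@@
,@@,@
,,,,@
@,,@,
k=11  @@,@,
,,,,,
,@@,@
,@@,@
,,,,@
@,,@,
k=12  @@,@,
,,,,,
,@,,@
,,,@@
,,@,@
@,,@,
k=13  @@,@,
,,,,,
,@,,@
,,,@@
@,@,@
,@,@,
k=14  @@,,,
,,@@@
,@,@@
,,,@@
@,@,@
,@,@,
k=15  @@,,,
,,@@@
,@,@@
,@,@@
,@,,@
,,,@,
k=16  ,@,,,
@@@@@
@@,@@
,@,@@
,@,,@
,,,@,
k=17  ,,@@,
@@,@@
@@,@@
,@,@@
,@,,@
,,,@,
k=18  ,,@@,
@@,@@
@@,@@
@@,@@
@,,,@
@,,@,
k=19  ,,@@,
@@,@@
@@,@@
@@,@@
@@,,@
,@@@,
k=20  @,@@,
,,,@@
,@,@@
@@,@@
@@,,@
,@@@,
k=21  ,@@@,
@,,@@
,@,@@
@@,@@
@@,,@
,@@@,

19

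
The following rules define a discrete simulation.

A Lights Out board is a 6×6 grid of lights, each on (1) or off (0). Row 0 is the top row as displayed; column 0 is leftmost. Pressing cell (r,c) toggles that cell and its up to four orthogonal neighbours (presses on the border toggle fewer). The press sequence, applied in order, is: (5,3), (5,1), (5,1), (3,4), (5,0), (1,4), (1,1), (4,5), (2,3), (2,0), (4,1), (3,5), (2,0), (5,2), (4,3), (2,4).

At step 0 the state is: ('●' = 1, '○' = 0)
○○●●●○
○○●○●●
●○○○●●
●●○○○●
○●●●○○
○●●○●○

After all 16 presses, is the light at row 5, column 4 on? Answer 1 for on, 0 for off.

0

step 0: ○○●●●○
○○●○●●
●○○○●●
●●○○○●
○●●●○○
○●●○●○
step 1: ○○●●●○
○○●○●●
●○○○●●
●●○○○●
○●●○○○
○●○●○○
step 2: ○○●●●○
○○●○●●
●○○○●●
●●○○○●
○○●○○○
●○●●○○
step 3: ○○●●●○
○○●○●●
●○○○●●
●●○○○●
○●●○○○
○●○●○○
step 4: ○○●●●○
○○●○●●
●○○○○●
●●○●●○
○●●○●○
○●○●○○
step 5: ○○●●●○
○○●○●●
●○○○○●
●●○●●○
●●●○●○
●○○●○○
step 6: ○○●●○○
○○●●○○
●○○○●●
●●○●●○
●●●○●○
●○○●○○
step 7: ○●●●○○
●●○●○○
●●○○●●
●●○●●○
●●●○●○
●○○●○○
step 8: ○●●●○○
●●○●○○
●●○○●●
●●○●●●
●●●○○●
●○○●○●
step 9: ○●●●○○
●●○○○○
●●●●○●
●●○○●●
●●●○○●
●○○●○●
step 10: ○●●●○○
○●○○○○
○○●●○●
○●○○●●
●●●○○●
●○○●○●
step 11: ○●●●○○
○●○○○○
○○●●○●
○○○○●●
○○○○○●
●●○●○●
step 12: ○●●●○○
○●○○○○
○○●●○○
○○○○○○
○○○○○○
●●○●○●
step 13: ○●●●○○
●●○○○○
●●●●○○
●○○○○○
○○○○○○
●●○●○●
step 14: ○●●●○○
●●○○○○
●●●●○○
●○○○○○
○○●○○○
●○●○○●
step 15: ○●●●○○
●●○○○○
●●●●○○
●○○●○○
○○○●●○
●○●●○●
step 16: ○●●●○○
●●○○●○
●●●○●●
●○○●●○
○○○●●○
●○●●○●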